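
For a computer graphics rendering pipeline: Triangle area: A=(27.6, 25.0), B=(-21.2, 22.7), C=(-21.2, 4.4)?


Area = |x_A(y_B-y_C) + x_B(y_C-y_A) + x_C(y_A-y_B)|/2
= |505.08 + 436.72 + (-48.76)|/2
= 893.04/2 = 446.52

446.52


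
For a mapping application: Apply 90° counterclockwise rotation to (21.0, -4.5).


90° CCW: (x,y) -> (-y, x)
(21,-4.5) -> (4.5, 21)

(4.5, 21)


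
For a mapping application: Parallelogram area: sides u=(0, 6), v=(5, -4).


|u x v| = |0*(-4) - 6*5|
= |0 - 30| = 30

30


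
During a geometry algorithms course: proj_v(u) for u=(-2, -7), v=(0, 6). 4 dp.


u.v = -42, |v| = sqrt(36) = 6
Scalar projection = u.v / |v| = -42 / sqrt(36) = -7

-7


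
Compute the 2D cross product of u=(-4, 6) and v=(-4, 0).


u x v = u_x*v_y - u_y*v_x = (-4)*0 - 6*(-4)
= 0 - (-24) = 24

24


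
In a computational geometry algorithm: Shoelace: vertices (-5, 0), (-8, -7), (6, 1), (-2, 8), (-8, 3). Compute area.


Shoelace sum: ((-5)*(-7) - (-8)*0) + ((-8)*1 - 6*(-7)) + (6*8 - (-2)*1) + ((-2)*3 - (-8)*8) + ((-8)*0 - (-5)*3)
= 192
Area = |192|/2 = 96

96


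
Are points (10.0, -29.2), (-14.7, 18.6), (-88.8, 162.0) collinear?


Cross product: ((-14.7)-10)*(162-(-29.2)) - (18.6-(-29.2))*((-88.8)-10)
= 0

Yes, collinear


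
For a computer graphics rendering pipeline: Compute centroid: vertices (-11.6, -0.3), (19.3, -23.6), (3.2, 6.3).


Centroid = ((x_A+x_B+x_C)/3, (y_A+y_B+y_C)/3)
= (((-11.6)+19.3+3.2)/3, ((-0.3)+(-23.6)+6.3)/3)
= (3.6333, -5.8667)

(3.6333, -5.8667)


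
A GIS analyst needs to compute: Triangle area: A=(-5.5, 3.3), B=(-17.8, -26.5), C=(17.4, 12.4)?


Area = |x_A(y_B-y_C) + x_B(y_C-y_A) + x_C(y_A-y_B)|/2
= |213.95 + (-161.98) + 518.52|/2
= 570.49/2 = 285.245

285.245


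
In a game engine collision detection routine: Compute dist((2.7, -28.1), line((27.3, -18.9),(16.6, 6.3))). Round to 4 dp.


|cross product| = 718.36
|line direction| = sqrt(749.53) = 27.3775
Distance = 718.36/sqrt(749.53) = 26.239

26.239


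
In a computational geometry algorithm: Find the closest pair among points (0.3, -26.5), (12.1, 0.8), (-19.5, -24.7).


d(P0,P1) = 29.741, d(P0,P2) = 19.8816, d(P1,P2) = 40.6055
Closest: P0 and P2

Closest pair: (0.3, -26.5) and (-19.5, -24.7), distance = 19.8816


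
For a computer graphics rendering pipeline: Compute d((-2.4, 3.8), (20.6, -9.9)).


dx=23, dy=-13.7
d^2 = 23^2 + (-13.7)^2 = 716.69
d = sqrt(716.69) = 26.7711

26.7711


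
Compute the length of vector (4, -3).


|u| = sqrt(4^2 + (-3)^2) = sqrt(25) = 5

5


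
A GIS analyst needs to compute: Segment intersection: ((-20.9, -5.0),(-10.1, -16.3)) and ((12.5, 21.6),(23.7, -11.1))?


Cross products: d1=-1390.1, d2=-1163.5, d3=664.7, d4=438.1
d1*d2 < 0 and d3*d4 < 0? no

No, they don't intersect


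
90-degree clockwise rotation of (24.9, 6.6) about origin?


90° CW: (x,y) -> (y, -x)
(24.9,6.6) -> (6.6, -24.9)

(6.6, -24.9)


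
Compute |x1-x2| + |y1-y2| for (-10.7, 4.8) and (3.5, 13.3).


|(-10.7)-3.5| + |4.8-13.3| = 14.2 + 8.5 = 22.7

22.7


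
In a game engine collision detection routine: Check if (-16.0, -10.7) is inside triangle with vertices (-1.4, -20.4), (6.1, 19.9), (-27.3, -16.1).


Cross products: AB x AP = 661.13, BC x BP = 226.44, CA x CP = 188.45
All same sign? yes

Yes, inside


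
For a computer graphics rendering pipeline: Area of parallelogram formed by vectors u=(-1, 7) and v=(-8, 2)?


|u x v| = |(-1)*2 - 7*(-8)|
= |(-2) - (-56)| = 54

54


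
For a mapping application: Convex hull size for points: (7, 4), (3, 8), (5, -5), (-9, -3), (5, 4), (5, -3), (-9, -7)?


Convex hull vertices (CCW): (-9, -7), (5, -5), (7, 4), (3, 8), (-9, -3)
Count = 5

5


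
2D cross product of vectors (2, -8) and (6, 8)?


u x v = u_x*v_y - u_y*v_x = 2*8 - (-8)*6
= 16 - (-48) = 64

64


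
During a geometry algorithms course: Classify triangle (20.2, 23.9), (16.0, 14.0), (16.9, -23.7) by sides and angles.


Side lengths squared: AB^2=115.65, BC^2=1422.1, CA^2=2276.65
Sorted: [115.65, 1422.1, 2276.65]
By sides: Scalene, By angles: Obtuse

Scalene, Obtuse


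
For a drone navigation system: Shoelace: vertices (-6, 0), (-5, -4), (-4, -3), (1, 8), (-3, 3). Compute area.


Shoelace sum: ((-6)*(-4) - (-5)*0) + ((-5)*(-3) - (-4)*(-4)) + ((-4)*8 - 1*(-3)) + (1*3 - (-3)*8) + ((-3)*0 - (-6)*3)
= 39
Area = |39|/2 = 19.5

19.5


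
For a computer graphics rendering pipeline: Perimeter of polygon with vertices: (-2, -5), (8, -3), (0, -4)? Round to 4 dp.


Sides: (-2, -5)->(8, -3): sqrt(104) = 10.198039, (8, -3)->(0, -4): sqrt(65) = 8.062258, (0, -4)->(-2, -5): sqrt(5) = 2.236068
Sum = 20.496365
Perimeter = 20.4964

20.4964


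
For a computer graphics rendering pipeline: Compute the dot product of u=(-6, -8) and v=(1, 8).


u . v = u_x*v_x + u_y*v_y = (-6)*1 + (-8)*8
= (-6) + (-64) = -70

-70


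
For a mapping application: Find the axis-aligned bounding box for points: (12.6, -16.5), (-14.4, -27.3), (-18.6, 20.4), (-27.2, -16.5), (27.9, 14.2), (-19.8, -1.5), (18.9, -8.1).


x range: [-27.2, 27.9]
y range: [-27.3, 20.4]
Bounding box: (-27.2,-27.3) to (27.9,20.4)

(-27.2,-27.3) to (27.9,20.4)


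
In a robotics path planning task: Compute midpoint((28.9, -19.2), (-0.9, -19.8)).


M = ((28.9+(-0.9))/2, ((-19.2)+(-19.8))/2)
= (14, -19.5)

(14, -19.5)


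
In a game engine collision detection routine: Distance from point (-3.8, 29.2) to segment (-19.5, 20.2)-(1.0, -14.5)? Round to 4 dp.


Project P onto AB: t = 0.0059 (clamped to [0,1])
Closest point on segment: (-19.3795, 19.996)
Distance: 18.0951

18.0951


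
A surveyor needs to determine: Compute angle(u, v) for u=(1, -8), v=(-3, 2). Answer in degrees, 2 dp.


u.v = -19, |u| = sqrt(65) = 8.0623, |v| = sqrt(13) = 3.6056
cos(theta) = u.v/(|u||v|) = -19/sqrt(845) = -0.65362
theta = acos(-0.65362) = 130.82 degrees

130.82 degrees


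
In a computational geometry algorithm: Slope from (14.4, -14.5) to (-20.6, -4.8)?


slope = (y2-y1)/(x2-x1) = ((-4.8)-(-14.5))/((-20.6)-14.4) = 9.7/(-35) = -0.2771

-0.2771


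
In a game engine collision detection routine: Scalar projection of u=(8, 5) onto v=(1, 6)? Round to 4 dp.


u.v = 38, |v| = sqrt(37) = 6.0828
Scalar projection = u.v / |v| = 38 / sqrt(37) = 6.2472

6.2472


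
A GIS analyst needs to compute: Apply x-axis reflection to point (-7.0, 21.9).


Reflection over x-axis: (x,y) -> (x,-y)
(-7, 21.9) -> (-7, -21.9)

(-7, -21.9)


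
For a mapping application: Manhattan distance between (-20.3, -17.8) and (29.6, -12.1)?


|(-20.3)-29.6| + |(-17.8)-(-12.1)| = 49.9 + 5.7 = 55.6

55.6


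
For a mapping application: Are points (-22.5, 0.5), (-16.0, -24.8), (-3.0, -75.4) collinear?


Cross product: ((-16)-(-22.5))*((-75.4)-0.5) - ((-24.8)-0.5)*((-3)-(-22.5))
= 0

Yes, collinear


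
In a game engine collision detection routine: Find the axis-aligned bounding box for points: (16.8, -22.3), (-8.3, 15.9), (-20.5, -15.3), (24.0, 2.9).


x range: [-20.5, 24]
y range: [-22.3, 15.9]
Bounding box: (-20.5,-22.3) to (24,15.9)

(-20.5,-22.3) to (24,15.9)


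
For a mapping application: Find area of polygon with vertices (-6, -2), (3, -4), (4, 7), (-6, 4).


Shoelace sum: ((-6)*(-4) - 3*(-2)) + (3*7 - 4*(-4)) + (4*4 - (-6)*7) + ((-6)*(-2) - (-6)*4)
= 161
Area = |161|/2 = 80.5

80.5


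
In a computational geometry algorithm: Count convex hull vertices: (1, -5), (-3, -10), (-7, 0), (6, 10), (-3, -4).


Convex hull vertices (CCW): (-7, 0), (-3, -10), (1, -5), (6, 10)
Count = 4

4


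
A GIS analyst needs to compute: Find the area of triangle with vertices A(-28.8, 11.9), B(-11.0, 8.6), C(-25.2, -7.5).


Area = |x_A(y_B-y_C) + x_B(y_C-y_A) + x_C(y_A-y_B)|/2
= |(-463.68) + 213.4 + (-83.16)|/2
= 333.44/2 = 166.72

166.72


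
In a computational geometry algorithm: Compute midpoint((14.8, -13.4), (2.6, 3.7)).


M = ((14.8+2.6)/2, ((-13.4)+3.7)/2)
= (8.7, -4.85)

(8.7, -4.85)


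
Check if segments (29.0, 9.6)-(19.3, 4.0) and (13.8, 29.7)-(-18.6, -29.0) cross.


Cross products: d1=1543.48, d2=1155.53, d3=-280.09, d4=107.86
d1*d2 < 0 and d3*d4 < 0? no

No, they don't intersect


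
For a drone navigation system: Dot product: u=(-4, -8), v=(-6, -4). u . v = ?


u . v = u_x*v_x + u_y*v_y = (-4)*(-6) + (-8)*(-4)
= 24 + 32 = 56

56


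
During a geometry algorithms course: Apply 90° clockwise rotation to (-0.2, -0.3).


90° CW: (x,y) -> (y, -x)
(-0.2,-0.3) -> (-0.3, 0.2)

(-0.3, 0.2)


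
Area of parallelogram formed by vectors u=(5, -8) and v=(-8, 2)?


|u x v| = |5*2 - (-8)*(-8)|
= |10 - 64| = 54

54


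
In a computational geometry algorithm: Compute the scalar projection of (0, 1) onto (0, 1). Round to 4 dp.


u.v = 1, |v| = sqrt(1) = 1
Scalar projection = u.v / |v| = 1 / sqrt(1) = 1

1


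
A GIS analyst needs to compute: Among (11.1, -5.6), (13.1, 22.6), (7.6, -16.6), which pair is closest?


d(P0,P1) = 28.2708, d(P0,P2) = 11.5434, d(P1,P2) = 39.584
Closest: P0 and P2

Closest pair: (11.1, -5.6) and (7.6, -16.6), distance = 11.5434


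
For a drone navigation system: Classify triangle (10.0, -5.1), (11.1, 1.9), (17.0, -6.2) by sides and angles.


Side lengths squared: AB^2=50.21, BC^2=100.42, CA^2=50.21
Sorted: [50.21, 50.21, 100.42]
By sides: Isosceles, By angles: Right

Isosceles, Right


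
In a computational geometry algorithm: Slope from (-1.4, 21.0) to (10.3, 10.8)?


slope = (y2-y1)/(x2-x1) = (10.8-21)/(10.3-(-1.4)) = (-10.2)/11.7 = -0.8718

-0.8718


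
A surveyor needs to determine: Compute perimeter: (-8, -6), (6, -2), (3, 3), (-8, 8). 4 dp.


Sides: (-8, -6)->(6, -2): sqrt(212) = 14.56022, (6, -2)->(3, 3): sqrt(34) = 5.830952, (3, 3)->(-8, 8): sqrt(146) = 12.083046, (-8, 8)->(-8, -6): sqrt(196) = 14
Sum = 46.474218
Perimeter = 46.4742

46.4742


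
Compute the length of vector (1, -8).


|u| = sqrt(1^2 + (-8)^2) = sqrt(65) = 8.0623

8.0623


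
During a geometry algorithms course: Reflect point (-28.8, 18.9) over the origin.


Reflection over origin: (x,y) -> (-x,-y)
(-28.8, 18.9) -> (28.8, -18.9)

(28.8, -18.9)


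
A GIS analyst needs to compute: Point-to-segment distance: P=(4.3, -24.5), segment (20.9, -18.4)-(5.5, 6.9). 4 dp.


Project P onto AB: t = 0.1155 (clamped to [0,1])
Closest point on segment: (19.1215, -15.4782)
Distance: 17.3514

17.3514


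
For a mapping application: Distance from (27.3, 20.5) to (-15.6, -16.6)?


dx=-42.9, dy=-37.1
d^2 = (-42.9)^2 + (-37.1)^2 = 3216.82
d = sqrt(3216.82) = 56.717

56.717


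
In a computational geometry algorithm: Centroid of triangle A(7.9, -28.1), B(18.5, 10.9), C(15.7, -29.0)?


Centroid = ((x_A+x_B+x_C)/3, (y_A+y_B+y_C)/3)
= ((7.9+18.5+15.7)/3, ((-28.1)+10.9+(-29))/3)
= (14.0333, -15.4)

(14.0333, -15.4)


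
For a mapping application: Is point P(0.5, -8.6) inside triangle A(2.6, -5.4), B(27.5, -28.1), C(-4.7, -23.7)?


Cross products: AB x AP = -127.35, BC x BP = -509.1, CA x CP = 15.07
All same sign? no

No, outside


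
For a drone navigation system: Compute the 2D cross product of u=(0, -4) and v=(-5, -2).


u x v = u_x*v_y - u_y*v_x = 0*(-2) - (-4)*(-5)
= 0 - 20 = -20

-20


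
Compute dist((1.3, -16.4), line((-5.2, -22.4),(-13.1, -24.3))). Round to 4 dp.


|cross product| = 35.05
|line direction| = sqrt(66.02) = 8.1253
Distance = 35.05/sqrt(66.02) = 4.3137

4.3137


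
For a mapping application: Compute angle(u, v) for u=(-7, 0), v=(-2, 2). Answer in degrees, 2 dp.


u.v = 14, |u| = sqrt(49) = 7, |v| = sqrt(8) = 2.8284
cos(theta) = u.v/(|u||v|) = 14/sqrt(392) = 0.707107
theta = acos(0.707107) = 45 degrees

45 degrees


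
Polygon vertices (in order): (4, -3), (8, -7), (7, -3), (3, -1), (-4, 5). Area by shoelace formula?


Shoelace sum: (4*(-7) - 8*(-3)) + (8*(-3) - 7*(-7)) + (7*(-1) - 3*(-3)) + (3*5 - (-4)*(-1)) + ((-4)*(-3) - 4*5)
= 26
Area = |26|/2 = 13

13


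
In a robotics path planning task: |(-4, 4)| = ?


|u| = sqrt((-4)^2 + 4^2) = sqrt(32) = 5.6569

5.6569


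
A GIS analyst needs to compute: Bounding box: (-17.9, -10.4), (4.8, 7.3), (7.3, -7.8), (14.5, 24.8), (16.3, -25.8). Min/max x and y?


x range: [-17.9, 16.3]
y range: [-25.8, 24.8]
Bounding box: (-17.9,-25.8) to (16.3,24.8)

(-17.9,-25.8) to (16.3,24.8)


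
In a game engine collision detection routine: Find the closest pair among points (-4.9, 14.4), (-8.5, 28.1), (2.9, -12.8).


d(P0,P1) = 14.1651, d(P0,P2) = 28.2963, d(P1,P2) = 42.459
Closest: P0 and P1

Closest pair: (-4.9, 14.4) and (-8.5, 28.1), distance = 14.1651


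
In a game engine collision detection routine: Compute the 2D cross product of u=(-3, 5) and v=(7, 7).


u x v = u_x*v_y - u_y*v_x = (-3)*7 - 5*7
= (-21) - 35 = -56

-56


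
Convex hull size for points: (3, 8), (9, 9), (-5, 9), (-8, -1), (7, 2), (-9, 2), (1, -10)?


Convex hull vertices (CCW): (-9, 2), (-8, -1), (1, -10), (7, 2), (9, 9), (-5, 9)
Count = 6

6


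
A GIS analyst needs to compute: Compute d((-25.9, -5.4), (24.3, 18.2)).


dx=50.2, dy=23.6
d^2 = 50.2^2 + 23.6^2 = 3077
d = sqrt(3077) = 55.4707

55.4707


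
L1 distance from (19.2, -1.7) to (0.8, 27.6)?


|19.2-0.8| + |(-1.7)-27.6| = 18.4 + 29.3 = 47.7

47.7


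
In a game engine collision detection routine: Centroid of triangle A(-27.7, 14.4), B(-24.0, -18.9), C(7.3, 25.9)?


Centroid = ((x_A+x_B+x_C)/3, (y_A+y_B+y_C)/3)
= (((-27.7)+(-24)+7.3)/3, (14.4+(-18.9)+25.9)/3)
= (-14.8, 7.1333)

(-14.8, 7.1333)


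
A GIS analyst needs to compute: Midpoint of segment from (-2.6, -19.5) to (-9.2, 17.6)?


M = (((-2.6)+(-9.2))/2, ((-19.5)+17.6)/2)
= (-5.9, -0.95)

(-5.9, -0.95)


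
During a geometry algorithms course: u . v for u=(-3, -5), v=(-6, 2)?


u . v = u_x*v_x + u_y*v_y = (-3)*(-6) + (-5)*2
= 18 + (-10) = 8

8


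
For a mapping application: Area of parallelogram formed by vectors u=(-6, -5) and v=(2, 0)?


|u x v| = |(-6)*0 - (-5)*2|
= |0 - (-10)| = 10

10


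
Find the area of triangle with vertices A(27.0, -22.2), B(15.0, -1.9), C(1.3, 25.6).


Area = |x_A(y_B-y_C) + x_B(y_C-y_A) + x_C(y_A-y_B)|/2
= |(-742.5) + 717 + (-26.39)|/2
= 51.89/2 = 25.945

25.945


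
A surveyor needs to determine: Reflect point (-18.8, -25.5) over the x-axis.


Reflection over x-axis: (x,y) -> (x,-y)
(-18.8, -25.5) -> (-18.8, 25.5)

(-18.8, 25.5)


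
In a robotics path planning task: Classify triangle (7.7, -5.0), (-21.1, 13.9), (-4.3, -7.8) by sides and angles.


Side lengths squared: AB^2=1186.65, BC^2=753.13, CA^2=151.84
Sorted: [151.84, 753.13, 1186.65]
By sides: Scalene, By angles: Obtuse

Scalene, Obtuse


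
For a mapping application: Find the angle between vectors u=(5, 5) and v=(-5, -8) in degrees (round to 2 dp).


u.v = -65, |u| = sqrt(50) = 7.0711, |v| = sqrt(89) = 9.434
cos(theta) = u.v/(|u||v|) = -65/sqrt(4450) = -0.974391
theta = acos(-0.974391) = 167.01 degrees

167.01 degrees


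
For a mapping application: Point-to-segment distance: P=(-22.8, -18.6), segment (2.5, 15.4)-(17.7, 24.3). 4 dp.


Project P onto AB: t = 0 (clamped to [0,1])
Closest point on segment: (2.5, 15.4)
Distance: 42.3803

42.3803


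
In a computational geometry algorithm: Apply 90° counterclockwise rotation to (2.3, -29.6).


90° CCW: (x,y) -> (-y, x)
(2.3,-29.6) -> (29.6, 2.3)

(29.6, 2.3)


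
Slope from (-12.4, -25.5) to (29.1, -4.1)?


slope = (y2-y1)/(x2-x1) = ((-4.1)-(-25.5))/(29.1-(-12.4)) = 21.4/41.5 = 0.5157

0.5157


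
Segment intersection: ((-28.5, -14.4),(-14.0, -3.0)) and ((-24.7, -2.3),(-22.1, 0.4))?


Cross products: d1=-21.2, d2=-30.71, d3=132.13, d4=141.64
d1*d2 < 0 and d3*d4 < 0? no

No, they don't intersect


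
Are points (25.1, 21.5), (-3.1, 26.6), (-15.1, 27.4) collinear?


Cross product: ((-3.1)-25.1)*(27.4-21.5) - (26.6-21.5)*((-15.1)-25.1)
= 38.64

No, not collinear


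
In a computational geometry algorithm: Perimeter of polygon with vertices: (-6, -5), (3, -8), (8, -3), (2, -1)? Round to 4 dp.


Sides: (-6, -5)->(3, -8): sqrt(90) = 9.486833, (3, -8)->(8, -3): sqrt(50) = 7.071068, (8, -3)->(2, -1): sqrt(40) = 6.324555, (2, -1)->(-6, -5): sqrt(80) = 8.944272
Sum = 31.826728
Perimeter = 31.8267

31.8267


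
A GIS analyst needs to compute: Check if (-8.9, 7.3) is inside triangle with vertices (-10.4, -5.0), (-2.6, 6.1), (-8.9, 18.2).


Cross products: AB x AP = 79.29, BC x BP = 68.67, CA x CP = 16.35
All same sign? yes

Yes, inside


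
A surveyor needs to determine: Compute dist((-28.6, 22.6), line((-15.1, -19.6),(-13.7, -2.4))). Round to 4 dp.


|cross product| = 291.28
|line direction| = sqrt(297.8) = 17.2569
Distance = 291.28/sqrt(297.8) = 16.8791

16.8791


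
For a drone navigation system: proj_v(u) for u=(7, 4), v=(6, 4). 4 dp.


u.v = 58, |v| = sqrt(52) = 7.2111
Scalar projection = u.v / |v| = 58 / sqrt(52) = 8.0432

8.0432


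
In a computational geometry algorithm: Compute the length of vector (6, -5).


|u| = sqrt(6^2 + (-5)^2) = sqrt(61) = 7.8102

7.8102


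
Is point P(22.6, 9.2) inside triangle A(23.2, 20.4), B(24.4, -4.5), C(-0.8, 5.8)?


Cross products: AB x AP = -28.38, BC x BP = -326.7, CA x CP = -260.04
All same sign? yes

Yes, inside


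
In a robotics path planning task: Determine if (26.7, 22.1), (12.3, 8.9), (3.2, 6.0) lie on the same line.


Cross product: (12.3-26.7)*(6-22.1) - (8.9-22.1)*(3.2-26.7)
= -78.36

No, not collinear


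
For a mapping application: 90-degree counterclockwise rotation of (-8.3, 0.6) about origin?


90° CCW: (x,y) -> (-y, x)
(-8.3,0.6) -> (-0.6, -8.3)

(-0.6, -8.3)


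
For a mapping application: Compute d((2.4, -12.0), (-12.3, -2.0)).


dx=-14.7, dy=10
d^2 = (-14.7)^2 + 10^2 = 316.09
d = sqrt(316.09) = 17.7789

17.7789


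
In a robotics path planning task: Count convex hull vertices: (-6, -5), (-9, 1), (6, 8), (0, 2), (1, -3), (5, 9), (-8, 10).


Convex hull vertices (CCW): (-9, 1), (-6, -5), (1, -3), (6, 8), (5, 9), (-8, 10)
Count = 6

6


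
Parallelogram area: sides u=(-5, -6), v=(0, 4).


|u x v| = |(-5)*4 - (-6)*0|
= |(-20) - 0| = 20

20


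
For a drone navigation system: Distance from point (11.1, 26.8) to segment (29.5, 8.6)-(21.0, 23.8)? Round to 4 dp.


Project P onto AB: t = 1 (clamped to [0,1])
Closest point on segment: (21, 23.8)
Distance: 10.3446

10.3446


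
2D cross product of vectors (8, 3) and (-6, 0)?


u x v = u_x*v_y - u_y*v_x = 8*0 - 3*(-6)
= 0 - (-18) = 18

18


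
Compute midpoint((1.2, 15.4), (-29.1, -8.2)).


M = ((1.2+(-29.1))/2, (15.4+(-8.2))/2)
= (-13.95, 3.6)

(-13.95, 3.6)


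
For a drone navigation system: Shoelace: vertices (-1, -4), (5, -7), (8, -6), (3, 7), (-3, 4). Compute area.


Shoelace sum: ((-1)*(-7) - 5*(-4)) + (5*(-6) - 8*(-7)) + (8*7 - 3*(-6)) + (3*4 - (-3)*7) + ((-3)*(-4) - (-1)*4)
= 176
Area = |176|/2 = 88

88


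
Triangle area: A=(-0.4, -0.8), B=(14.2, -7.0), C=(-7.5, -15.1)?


Area = |x_A(y_B-y_C) + x_B(y_C-y_A) + x_C(y_A-y_B)|/2
= |(-3.24) + (-203.06) + (-46.5)|/2
= 252.8/2 = 126.4

126.4


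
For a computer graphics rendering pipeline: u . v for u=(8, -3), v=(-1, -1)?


u . v = u_x*v_x + u_y*v_y = 8*(-1) + (-3)*(-1)
= (-8) + 3 = -5

-5


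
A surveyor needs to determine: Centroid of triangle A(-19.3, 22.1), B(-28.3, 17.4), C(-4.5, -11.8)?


Centroid = ((x_A+x_B+x_C)/3, (y_A+y_B+y_C)/3)
= (((-19.3)+(-28.3)+(-4.5))/3, (22.1+17.4+(-11.8))/3)
= (-17.3667, 9.2333)

(-17.3667, 9.2333)


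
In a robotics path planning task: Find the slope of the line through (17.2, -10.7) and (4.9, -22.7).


slope = (y2-y1)/(x2-x1) = ((-22.7)-(-10.7))/(4.9-17.2) = (-12)/(-12.3) = 0.9756

0.9756


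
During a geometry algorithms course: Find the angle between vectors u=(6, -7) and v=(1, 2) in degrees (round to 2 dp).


u.v = -8, |u| = sqrt(85) = 9.2195, |v| = sqrt(5) = 2.2361
cos(theta) = u.v/(|u||v|) = -8/sqrt(425) = -0.388057
theta = acos(-0.388057) = 112.83 degrees

112.83 degrees


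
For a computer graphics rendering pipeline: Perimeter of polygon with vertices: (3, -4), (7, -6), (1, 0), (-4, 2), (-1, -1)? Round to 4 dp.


Sides: (3, -4)->(7, -6): sqrt(20) = 4.472136, (7, -6)->(1, 0): sqrt(72) = 8.485281, (1, 0)->(-4, 2): sqrt(29) = 5.385165, (-4, 2)->(-1, -1): sqrt(18) = 4.242641, (-1, -1)->(3, -4): sqrt(25) = 5
Sum = 27.585223
Perimeter = 27.5852

27.5852


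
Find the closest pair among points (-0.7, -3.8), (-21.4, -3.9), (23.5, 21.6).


d(P0,P1) = 20.7002, d(P0,P2) = 35.0828, d(P1,P2) = 51.6358
Closest: P0 and P1

Closest pair: (-0.7, -3.8) and (-21.4, -3.9), distance = 20.7002


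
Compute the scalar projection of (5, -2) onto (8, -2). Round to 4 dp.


u.v = 44, |v| = sqrt(68) = 8.2462
Scalar projection = u.v / |v| = 44 / sqrt(68) = 5.3358

5.3358


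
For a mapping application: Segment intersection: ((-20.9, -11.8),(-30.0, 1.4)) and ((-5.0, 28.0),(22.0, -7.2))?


Cross products: d1=-1634.28, d2=-1598.2, d3=-572.06, d4=-608.14
d1*d2 < 0 and d3*d4 < 0? no

No, they don't intersect


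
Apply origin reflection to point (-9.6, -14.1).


Reflection over origin: (x,y) -> (-x,-y)
(-9.6, -14.1) -> (9.6, 14.1)

(9.6, 14.1)


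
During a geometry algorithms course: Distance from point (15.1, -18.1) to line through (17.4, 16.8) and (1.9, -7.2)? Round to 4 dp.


|cross product| = 485.75
|line direction| = sqrt(816.25) = 28.5701
Distance = 485.75/sqrt(816.25) = 17.002

17.002


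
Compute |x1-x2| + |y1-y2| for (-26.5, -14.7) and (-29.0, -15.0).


|(-26.5)-(-29)| + |(-14.7)-(-15)| = 2.5 + 0.3 = 2.8

2.8


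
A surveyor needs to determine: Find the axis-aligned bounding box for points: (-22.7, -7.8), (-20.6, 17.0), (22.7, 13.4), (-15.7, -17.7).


x range: [-22.7, 22.7]
y range: [-17.7, 17]
Bounding box: (-22.7,-17.7) to (22.7,17)

(-22.7,-17.7) to (22.7,17)


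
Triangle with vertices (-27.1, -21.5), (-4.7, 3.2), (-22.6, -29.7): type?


Side lengths squared: AB^2=1111.85, BC^2=1402.82, CA^2=87.49
Sorted: [87.49, 1111.85, 1402.82]
By sides: Scalene, By angles: Obtuse

Scalene, Obtuse


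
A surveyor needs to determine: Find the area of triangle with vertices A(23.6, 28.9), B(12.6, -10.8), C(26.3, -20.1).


Area = |x_A(y_B-y_C) + x_B(y_C-y_A) + x_C(y_A-y_B)|/2
= |219.48 + (-617.4) + 1044.11|/2
= 646.19/2 = 323.095

323.095


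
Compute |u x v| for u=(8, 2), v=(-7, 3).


|u x v| = |8*3 - 2*(-7)|
= |24 - (-14)| = 38

38


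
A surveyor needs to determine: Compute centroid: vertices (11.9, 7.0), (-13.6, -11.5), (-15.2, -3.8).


Centroid = ((x_A+x_B+x_C)/3, (y_A+y_B+y_C)/3)
= ((11.9+(-13.6)+(-15.2))/3, (7+(-11.5)+(-3.8))/3)
= (-5.6333, -2.7667)

(-5.6333, -2.7667)


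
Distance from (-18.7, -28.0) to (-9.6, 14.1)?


dx=9.1, dy=42.1
d^2 = 9.1^2 + 42.1^2 = 1855.22
d = sqrt(1855.22) = 43.0723

43.0723


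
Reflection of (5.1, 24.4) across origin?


Reflection over origin: (x,y) -> (-x,-y)
(5.1, 24.4) -> (-5.1, -24.4)

(-5.1, -24.4)


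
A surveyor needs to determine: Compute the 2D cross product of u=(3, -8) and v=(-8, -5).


u x v = u_x*v_y - u_y*v_x = 3*(-5) - (-8)*(-8)
= (-15) - 64 = -79

-79


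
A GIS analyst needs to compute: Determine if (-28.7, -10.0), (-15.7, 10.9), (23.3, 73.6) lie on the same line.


Cross product: ((-15.7)-(-28.7))*(73.6-(-10)) - (10.9-(-10))*(23.3-(-28.7))
= 0

Yes, collinear


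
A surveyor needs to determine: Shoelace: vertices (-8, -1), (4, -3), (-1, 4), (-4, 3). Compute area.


Shoelace sum: ((-8)*(-3) - 4*(-1)) + (4*4 - (-1)*(-3)) + ((-1)*3 - (-4)*4) + ((-4)*(-1) - (-8)*3)
= 82
Area = |82|/2 = 41

41


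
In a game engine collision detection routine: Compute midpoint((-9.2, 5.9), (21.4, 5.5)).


M = (((-9.2)+21.4)/2, (5.9+5.5)/2)
= (6.1, 5.7)

(6.1, 5.7)


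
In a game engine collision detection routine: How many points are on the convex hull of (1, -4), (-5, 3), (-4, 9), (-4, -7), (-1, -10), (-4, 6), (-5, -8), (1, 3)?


Convex hull vertices (CCW): (-5, -8), (-1, -10), (1, -4), (1, 3), (-4, 9), (-5, 3)
Count = 6

6


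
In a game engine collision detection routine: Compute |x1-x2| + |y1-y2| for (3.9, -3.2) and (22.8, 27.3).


|3.9-22.8| + |(-3.2)-27.3| = 18.9 + 30.5 = 49.4

49.4


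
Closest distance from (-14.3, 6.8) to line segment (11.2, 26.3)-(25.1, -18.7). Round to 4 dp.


Project P onto AB: t = 0.2358 (clamped to [0,1])
Closest point on segment: (14.4776, 15.6891)
Distance: 30.1192

30.1192


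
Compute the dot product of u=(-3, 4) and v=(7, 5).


u . v = u_x*v_x + u_y*v_y = (-3)*7 + 4*5
= (-21) + 20 = -1

-1


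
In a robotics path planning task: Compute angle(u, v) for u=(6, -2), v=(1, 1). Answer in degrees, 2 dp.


u.v = 4, |u| = sqrt(40) = 6.3246, |v| = sqrt(2) = 1.4142
cos(theta) = u.v/(|u||v|) = 4/sqrt(80) = 0.447214
theta = acos(0.447214) = 63.43 degrees

63.43 degrees


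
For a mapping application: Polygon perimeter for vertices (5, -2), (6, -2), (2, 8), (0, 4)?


Sides: (5, -2)->(6, -2): sqrt(1) = 1, (6, -2)->(2, 8): sqrt(116) = 10.77033, (2, 8)->(0, 4): sqrt(20) = 4.472136, (0, 4)->(5, -2): sqrt(61) = 7.81025
Sum = 24.052716
Perimeter = 24.0527

24.0527


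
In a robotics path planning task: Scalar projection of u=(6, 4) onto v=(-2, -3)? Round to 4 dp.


u.v = -24, |v| = sqrt(13) = 3.6056
Scalar projection = u.v / |v| = -24 / sqrt(13) = -6.6564

-6.6564


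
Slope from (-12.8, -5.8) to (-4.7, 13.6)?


slope = (y2-y1)/(x2-x1) = (13.6-(-5.8))/((-4.7)-(-12.8)) = 19.4/8.1 = 2.3951

2.3951


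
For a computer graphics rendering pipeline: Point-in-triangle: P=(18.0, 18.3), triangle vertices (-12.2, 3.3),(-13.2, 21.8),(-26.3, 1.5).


Cross products: AB x AP = -573.7, BC x BP = 679.21, CA x CP = 157.14
All same sign? no

No, outside


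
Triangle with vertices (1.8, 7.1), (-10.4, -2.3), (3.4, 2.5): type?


Side lengths squared: AB^2=237.2, BC^2=213.48, CA^2=23.72
Sorted: [23.72, 213.48, 237.2]
By sides: Scalene, By angles: Right

Scalene, Right


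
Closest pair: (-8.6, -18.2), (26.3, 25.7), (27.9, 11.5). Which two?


d(P0,P1) = 56.0823, d(P0,P2) = 47.0568, d(P1,P2) = 14.2899
Closest: P1 and P2

Closest pair: (26.3, 25.7) and (27.9, 11.5), distance = 14.2899


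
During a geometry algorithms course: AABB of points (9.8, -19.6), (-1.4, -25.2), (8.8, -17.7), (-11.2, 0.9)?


x range: [-11.2, 9.8]
y range: [-25.2, 0.9]
Bounding box: (-11.2,-25.2) to (9.8,0.9)

(-11.2,-25.2) to (9.8,0.9)


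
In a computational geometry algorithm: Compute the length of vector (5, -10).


|u| = sqrt(5^2 + (-10)^2) = sqrt(125) = 11.1803

11.1803


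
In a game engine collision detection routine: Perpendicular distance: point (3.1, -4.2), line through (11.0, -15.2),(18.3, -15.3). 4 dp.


|cross product| = 79.51
|line direction| = sqrt(53.3) = 7.3007
Distance = 79.51/sqrt(53.3) = 10.8908

10.8908


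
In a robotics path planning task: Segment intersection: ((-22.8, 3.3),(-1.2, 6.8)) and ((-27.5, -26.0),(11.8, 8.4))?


Cross products: d1=989.81, d2=384.32, d3=-616.43, d4=-10.94
d1*d2 < 0 and d3*d4 < 0? no

No, they don't intersect


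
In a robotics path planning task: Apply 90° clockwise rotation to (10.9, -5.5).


90° CW: (x,y) -> (y, -x)
(10.9,-5.5) -> (-5.5, -10.9)

(-5.5, -10.9)


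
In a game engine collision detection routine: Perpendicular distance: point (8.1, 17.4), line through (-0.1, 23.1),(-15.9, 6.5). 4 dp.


|cross product| = 226.18
|line direction| = sqrt(525.2) = 22.9172
Distance = 226.18/sqrt(525.2) = 9.8694

9.8694


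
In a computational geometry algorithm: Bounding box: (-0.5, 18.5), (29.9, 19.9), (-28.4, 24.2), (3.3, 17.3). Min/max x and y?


x range: [-28.4, 29.9]
y range: [17.3, 24.2]
Bounding box: (-28.4,17.3) to (29.9,24.2)

(-28.4,17.3) to (29.9,24.2)


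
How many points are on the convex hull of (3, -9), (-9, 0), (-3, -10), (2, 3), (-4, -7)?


Convex hull vertices (CCW): (-9, 0), (-3, -10), (3, -9), (2, 3)
Count = 4

4


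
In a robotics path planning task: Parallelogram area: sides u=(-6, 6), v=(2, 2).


|u x v| = |(-6)*2 - 6*2|
= |(-12) - 12| = 24

24


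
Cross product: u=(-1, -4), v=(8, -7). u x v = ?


u x v = u_x*v_y - u_y*v_x = (-1)*(-7) - (-4)*8
= 7 - (-32) = 39

39


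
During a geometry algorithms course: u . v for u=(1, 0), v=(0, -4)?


u . v = u_x*v_x + u_y*v_y = 1*0 + 0*(-4)
= 0 + 0 = 0

0


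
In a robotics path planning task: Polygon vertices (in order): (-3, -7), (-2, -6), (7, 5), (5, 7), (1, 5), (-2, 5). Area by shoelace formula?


Shoelace sum: ((-3)*(-6) - (-2)*(-7)) + ((-2)*5 - 7*(-6)) + (7*7 - 5*5) + (5*5 - 1*7) + (1*5 - (-2)*5) + ((-2)*(-7) - (-3)*5)
= 122
Area = |122|/2 = 61

61


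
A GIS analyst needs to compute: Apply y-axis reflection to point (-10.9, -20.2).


Reflection over y-axis: (x,y) -> (-x,y)
(-10.9, -20.2) -> (10.9, -20.2)

(10.9, -20.2)


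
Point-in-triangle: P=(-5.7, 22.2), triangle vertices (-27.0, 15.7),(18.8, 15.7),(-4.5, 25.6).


Cross products: AB x AP = 297.7, BC x BP = 91.1, CA x CP = 64.62
All same sign? yes

Yes, inside


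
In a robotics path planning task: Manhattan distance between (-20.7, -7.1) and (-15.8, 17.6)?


|(-20.7)-(-15.8)| + |(-7.1)-17.6| = 4.9 + 24.7 = 29.6

29.6


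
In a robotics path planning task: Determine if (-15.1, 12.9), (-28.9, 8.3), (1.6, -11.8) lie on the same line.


Cross product: ((-28.9)-(-15.1))*((-11.8)-12.9) - (8.3-12.9)*(1.6-(-15.1))
= 417.68

No, not collinear


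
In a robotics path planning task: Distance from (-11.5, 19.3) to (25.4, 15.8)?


dx=36.9, dy=-3.5
d^2 = 36.9^2 + (-3.5)^2 = 1373.86
d = sqrt(1373.86) = 37.0656

37.0656


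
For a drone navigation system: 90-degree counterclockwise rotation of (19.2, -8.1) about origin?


90° CCW: (x,y) -> (-y, x)
(19.2,-8.1) -> (8.1, 19.2)

(8.1, 19.2)


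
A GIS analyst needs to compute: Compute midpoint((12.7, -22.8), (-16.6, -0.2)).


M = ((12.7+(-16.6))/2, ((-22.8)+(-0.2))/2)
= (-1.95, -11.5)

(-1.95, -11.5)


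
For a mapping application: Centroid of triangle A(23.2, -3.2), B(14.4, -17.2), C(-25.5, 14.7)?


Centroid = ((x_A+x_B+x_C)/3, (y_A+y_B+y_C)/3)
= ((23.2+14.4+(-25.5))/3, ((-3.2)+(-17.2)+14.7)/3)
= (4.0333, -1.9)

(4.0333, -1.9)


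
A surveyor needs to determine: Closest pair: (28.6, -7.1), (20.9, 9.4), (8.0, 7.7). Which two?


d(P0,P1) = 18.2082, d(P0,P2) = 25.3653, d(P1,P2) = 13.0115
Closest: P1 and P2

Closest pair: (20.9, 9.4) and (8.0, 7.7), distance = 13.0115


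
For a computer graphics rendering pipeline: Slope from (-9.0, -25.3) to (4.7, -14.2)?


slope = (y2-y1)/(x2-x1) = ((-14.2)-(-25.3))/(4.7-(-9)) = 11.1/13.7 = 0.8102

0.8102


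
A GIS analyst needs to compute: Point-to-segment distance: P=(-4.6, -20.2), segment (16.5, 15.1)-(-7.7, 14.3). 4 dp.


Project P onto AB: t = 0.9191 (clamped to [0,1])
Closest point on segment: (-5.7426, 14.3647)
Distance: 34.5836

34.5836


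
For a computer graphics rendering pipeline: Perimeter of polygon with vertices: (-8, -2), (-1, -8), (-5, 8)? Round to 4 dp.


Sides: (-8, -2)->(-1, -8): sqrt(85) = 9.219544, (-1, -8)->(-5, 8): sqrt(272) = 16.492423, (-5, 8)->(-8, -2): sqrt(109) = 10.440307
Sum = 36.152274
Perimeter = 36.1523

36.1523


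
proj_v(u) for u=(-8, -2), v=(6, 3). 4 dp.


u.v = -54, |v| = sqrt(45) = 6.7082
Scalar projection = u.v / |v| = -54 / sqrt(45) = -8.0498

-8.0498


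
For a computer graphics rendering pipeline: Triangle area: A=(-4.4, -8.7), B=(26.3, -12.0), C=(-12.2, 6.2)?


Area = |x_A(y_B-y_C) + x_B(y_C-y_A) + x_C(y_A-y_B)|/2
= |80.08 + 391.87 + (-40.26)|/2
= 431.69/2 = 215.845

215.845


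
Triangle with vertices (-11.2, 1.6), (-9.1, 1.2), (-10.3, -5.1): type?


Side lengths squared: AB^2=4.57, BC^2=41.13, CA^2=45.7
Sorted: [4.57, 41.13, 45.7]
By sides: Scalene, By angles: Right

Scalene, Right


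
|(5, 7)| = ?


|u| = sqrt(5^2 + 7^2) = sqrt(74) = 8.6023

8.6023


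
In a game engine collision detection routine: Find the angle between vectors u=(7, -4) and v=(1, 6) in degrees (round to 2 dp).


u.v = -17, |u| = sqrt(65) = 8.0623, |v| = sqrt(37) = 6.0828
cos(theta) = u.v/(|u||v|) = -17/sqrt(2405) = -0.34665
theta = acos(-0.34665) = 110.28 degrees

110.28 degrees


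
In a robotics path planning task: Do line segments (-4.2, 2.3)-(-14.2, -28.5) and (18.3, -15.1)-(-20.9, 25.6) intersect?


Cross products: d1=233.67, d2=1848.03, d3=867, d4=-747.36
d1*d2 < 0 and d3*d4 < 0? no

No, they don't intersect


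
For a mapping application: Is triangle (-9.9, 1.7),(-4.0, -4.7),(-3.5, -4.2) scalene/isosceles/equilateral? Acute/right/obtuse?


Side lengths squared: AB^2=75.77, BC^2=0.5, CA^2=75.77
Sorted: [0.5, 75.77, 75.77]
By sides: Isosceles, By angles: Acute

Isosceles, Acute


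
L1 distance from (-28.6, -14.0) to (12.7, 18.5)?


|(-28.6)-12.7| + |(-14)-18.5| = 41.3 + 32.5 = 73.8

73.8


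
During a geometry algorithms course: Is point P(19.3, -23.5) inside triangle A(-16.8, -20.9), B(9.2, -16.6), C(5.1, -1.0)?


Cross products: AB x AP = -222.83, BC x BP = -129.27, CA x CP = 775.33
All same sign? no

No, outside


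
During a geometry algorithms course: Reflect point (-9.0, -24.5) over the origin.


Reflection over origin: (x,y) -> (-x,-y)
(-9, -24.5) -> (9, 24.5)

(9, 24.5)


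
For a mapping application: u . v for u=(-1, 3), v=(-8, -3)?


u . v = u_x*v_x + u_y*v_y = (-1)*(-8) + 3*(-3)
= 8 + (-9) = -1

-1


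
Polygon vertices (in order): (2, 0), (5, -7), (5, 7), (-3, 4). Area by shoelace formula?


Shoelace sum: (2*(-7) - 5*0) + (5*7 - 5*(-7)) + (5*4 - (-3)*7) + ((-3)*0 - 2*4)
= 89
Area = |89|/2 = 44.5

44.5


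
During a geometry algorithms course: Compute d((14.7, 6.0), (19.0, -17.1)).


dx=4.3, dy=-23.1
d^2 = 4.3^2 + (-23.1)^2 = 552.1
d = sqrt(552.1) = 23.4968

23.4968


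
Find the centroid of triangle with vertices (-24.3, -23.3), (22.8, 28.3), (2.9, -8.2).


Centroid = ((x_A+x_B+x_C)/3, (y_A+y_B+y_C)/3)
= (((-24.3)+22.8+2.9)/3, ((-23.3)+28.3+(-8.2))/3)
= (0.4667, -1.0667)

(0.4667, -1.0667)


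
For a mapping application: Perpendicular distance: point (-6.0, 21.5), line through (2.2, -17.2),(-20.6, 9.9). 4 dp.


|cross product| = 660.14
|line direction| = sqrt(1254.25) = 35.4154
Distance = 660.14/sqrt(1254.25) = 18.6399

18.6399


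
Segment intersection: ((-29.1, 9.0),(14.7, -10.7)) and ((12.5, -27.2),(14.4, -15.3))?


Cross products: d1=563.82, d2=5.17, d3=-766.04, d4=-207.39
d1*d2 < 0 and d3*d4 < 0? no

No, they don't intersect


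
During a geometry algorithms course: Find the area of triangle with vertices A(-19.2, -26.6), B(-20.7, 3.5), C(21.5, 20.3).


Area = |x_A(y_B-y_C) + x_B(y_C-y_A) + x_C(y_A-y_B)|/2
= |322.56 + (-970.83) + (-647.15)|/2
= 1295.42/2 = 647.71

647.71


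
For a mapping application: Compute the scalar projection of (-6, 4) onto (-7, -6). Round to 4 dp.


u.v = 18, |v| = sqrt(85) = 9.2195
Scalar projection = u.v / |v| = 18 / sqrt(85) = 1.9524

1.9524


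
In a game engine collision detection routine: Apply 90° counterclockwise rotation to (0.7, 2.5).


90° CCW: (x,y) -> (-y, x)
(0.7,2.5) -> (-2.5, 0.7)

(-2.5, 0.7)


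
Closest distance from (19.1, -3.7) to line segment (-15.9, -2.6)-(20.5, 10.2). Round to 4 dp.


Project P onto AB: t = 0.8463 (clamped to [0,1])
Closest point on segment: (14.9041, 8.2322)
Distance: 12.6484

12.6484


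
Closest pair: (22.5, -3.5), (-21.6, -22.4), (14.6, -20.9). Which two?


d(P0,P1) = 47.9794, d(P0,P2) = 19.1094, d(P1,P2) = 36.2311
Closest: P0 and P2

Closest pair: (22.5, -3.5) and (14.6, -20.9), distance = 19.1094


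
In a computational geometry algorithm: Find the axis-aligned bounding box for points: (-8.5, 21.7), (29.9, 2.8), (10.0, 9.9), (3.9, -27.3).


x range: [-8.5, 29.9]
y range: [-27.3, 21.7]
Bounding box: (-8.5,-27.3) to (29.9,21.7)

(-8.5,-27.3) to (29.9,21.7)


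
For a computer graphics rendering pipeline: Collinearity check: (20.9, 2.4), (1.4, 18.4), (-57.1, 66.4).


Cross product: (1.4-20.9)*(66.4-2.4) - (18.4-2.4)*((-57.1)-20.9)
= 0

Yes, collinear


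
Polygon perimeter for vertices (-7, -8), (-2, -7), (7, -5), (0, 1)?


Sides: (-7, -8)->(-2, -7): sqrt(26) = 5.09902, (-2, -7)->(7, -5): sqrt(85) = 9.219544, (7, -5)->(0, 1): sqrt(85) = 9.219544, (0, 1)->(-7, -8): sqrt(130) = 11.401754
Sum = 34.939862
Perimeter = 34.9399

34.9399


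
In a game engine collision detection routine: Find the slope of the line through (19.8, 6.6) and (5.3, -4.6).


slope = (y2-y1)/(x2-x1) = ((-4.6)-6.6)/(5.3-19.8) = (-11.2)/(-14.5) = 0.7724

0.7724


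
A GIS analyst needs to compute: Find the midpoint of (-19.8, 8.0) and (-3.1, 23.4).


M = (((-19.8)+(-3.1))/2, (8+23.4)/2)
= (-11.45, 15.7)

(-11.45, 15.7)


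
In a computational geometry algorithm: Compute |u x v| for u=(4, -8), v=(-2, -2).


|u x v| = |4*(-2) - (-8)*(-2)|
= |(-8) - 16| = 24

24


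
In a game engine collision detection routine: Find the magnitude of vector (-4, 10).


|u| = sqrt((-4)^2 + 10^2) = sqrt(116) = 10.7703

10.7703


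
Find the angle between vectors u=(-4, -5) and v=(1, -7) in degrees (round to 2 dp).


u.v = 31, |u| = sqrt(41) = 6.4031, |v| = sqrt(50) = 7.0711
cos(theta) = u.v/(|u||v|) = 31/sqrt(2050) = 0.684675
theta = acos(0.684675) = 46.79 degrees

46.79 degrees


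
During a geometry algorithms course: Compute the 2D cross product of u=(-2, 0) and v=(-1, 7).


u x v = u_x*v_y - u_y*v_x = (-2)*7 - 0*(-1)
= (-14) - 0 = -14

-14


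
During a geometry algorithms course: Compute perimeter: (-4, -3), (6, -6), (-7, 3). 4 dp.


Sides: (-4, -3)->(6, -6): sqrt(109) = 10.440307, (6, -6)->(-7, 3): sqrt(250) = 15.811388, (-7, 3)->(-4, -3): sqrt(45) = 6.708204
Sum = 32.959899
Perimeter = 32.9599

32.9599


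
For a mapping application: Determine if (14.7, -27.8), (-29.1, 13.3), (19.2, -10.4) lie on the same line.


Cross product: ((-29.1)-14.7)*((-10.4)-(-27.8)) - (13.3-(-27.8))*(19.2-14.7)
= -947.07

No, not collinear


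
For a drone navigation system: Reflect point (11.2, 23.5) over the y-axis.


Reflection over y-axis: (x,y) -> (-x,y)
(11.2, 23.5) -> (-11.2, 23.5)

(-11.2, 23.5)


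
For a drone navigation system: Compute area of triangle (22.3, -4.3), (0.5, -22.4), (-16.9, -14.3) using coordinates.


Area = |x_A(y_B-y_C) + x_B(y_C-y_A) + x_C(y_A-y_B)|/2
= |(-180.63) + (-5) + (-305.89)|/2
= 491.52/2 = 245.76

245.76


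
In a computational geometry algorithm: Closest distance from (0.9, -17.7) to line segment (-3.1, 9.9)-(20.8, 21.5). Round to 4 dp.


Project P onto AB: t = 0 (clamped to [0,1])
Closest point on segment: (-3.1, 9.9)
Distance: 27.8883

27.8883


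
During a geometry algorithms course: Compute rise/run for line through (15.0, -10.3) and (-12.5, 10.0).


slope = (y2-y1)/(x2-x1) = (10-(-10.3))/((-12.5)-15) = 20.3/(-27.5) = -0.7382

-0.7382


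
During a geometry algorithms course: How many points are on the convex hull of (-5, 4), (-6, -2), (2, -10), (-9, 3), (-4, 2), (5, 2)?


Convex hull vertices (CCW): (-9, 3), (-6, -2), (2, -10), (5, 2), (-5, 4)
Count = 5

5


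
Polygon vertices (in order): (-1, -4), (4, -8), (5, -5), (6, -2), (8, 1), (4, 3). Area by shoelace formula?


Shoelace sum: ((-1)*(-8) - 4*(-4)) + (4*(-5) - 5*(-8)) + (5*(-2) - 6*(-5)) + (6*1 - 8*(-2)) + (8*3 - 4*1) + (4*(-4) - (-1)*3)
= 93
Area = |93|/2 = 46.5

46.5


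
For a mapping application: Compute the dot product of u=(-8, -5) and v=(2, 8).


u . v = u_x*v_x + u_y*v_y = (-8)*2 + (-5)*8
= (-16) + (-40) = -56

-56


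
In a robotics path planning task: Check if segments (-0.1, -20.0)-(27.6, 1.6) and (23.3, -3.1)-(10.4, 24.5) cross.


Cross products: d1=863.85, d2=-179.31, d3=-37.31, d4=1005.85
d1*d2 < 0 and d3*d4 < 0? yes

Yes, they intersect
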